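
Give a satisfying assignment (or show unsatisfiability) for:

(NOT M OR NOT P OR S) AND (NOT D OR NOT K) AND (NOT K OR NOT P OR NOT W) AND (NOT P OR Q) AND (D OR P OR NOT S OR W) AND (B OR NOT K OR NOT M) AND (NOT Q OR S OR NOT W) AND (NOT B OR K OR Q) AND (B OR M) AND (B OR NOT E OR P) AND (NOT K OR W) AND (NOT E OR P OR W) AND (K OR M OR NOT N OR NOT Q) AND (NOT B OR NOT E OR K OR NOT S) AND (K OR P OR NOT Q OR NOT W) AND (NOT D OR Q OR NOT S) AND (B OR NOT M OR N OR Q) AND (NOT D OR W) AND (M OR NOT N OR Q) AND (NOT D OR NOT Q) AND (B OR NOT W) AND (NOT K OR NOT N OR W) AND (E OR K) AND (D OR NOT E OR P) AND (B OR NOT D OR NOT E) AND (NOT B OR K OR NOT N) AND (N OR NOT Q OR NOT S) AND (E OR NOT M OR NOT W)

B=F, S=T, N=T, M=T, Q=T, K=F, E=T, P=T, W=F, D=F

Set B = False.
  then (B OR M) forces M = True.
  then (B OR NOT W) forces W = False.
  then (B OR NOT K OR NOT M) forces K = False.
  then (NOT D OR W) forces D = False.
  then (E OR K) forces E = True.
  then (D OR NOT E OR P) forces P = True.
  then (NOT M OR NOT P OR S) forces S = True.
  then (NOT P OR Q) forces Q = True.
  then (N OR NOT Q OR NOT S) forces N = True.
All clauses satisfied.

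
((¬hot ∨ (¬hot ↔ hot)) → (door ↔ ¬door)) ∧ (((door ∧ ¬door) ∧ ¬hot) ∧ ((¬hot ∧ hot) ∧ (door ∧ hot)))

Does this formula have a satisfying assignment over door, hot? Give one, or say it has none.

Case door = True: the conjunct ¬door is False.
Case door = False: the conjunct door is False.
Both cases fail — unsatisfiable.

The formula is unsatisfiable.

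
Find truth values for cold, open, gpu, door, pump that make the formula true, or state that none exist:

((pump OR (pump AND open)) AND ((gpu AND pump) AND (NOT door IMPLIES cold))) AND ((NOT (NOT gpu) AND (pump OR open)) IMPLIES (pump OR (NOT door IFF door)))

cold = True; open = True; gpu = True; door = False; pump = True

  (pump OR (pump AND open)) AND ((gpu AND pump) AND (NOT door IMPLIES cold)) = True
    pump OR (pump AND open) = True
      pump AND open = True
    (gpu AND pump) AND (NOT door IMPLIES cold) = True
      gpu AND pump = True
      NOT door IMPLIES cold = True
        NOT door = True
  (NOT (NOT gpu) AND (pump OR open)) IMPLIES (pump OR (NOT door IFF door)) = True
    NOT (NOT gpu) AND (pump OR open) = True
      NOT (NOT gpu) = True
        NOT gpu = False
      pump OR open = True
    pump OR (NOT door IFF door) = True
      NOT door IFF door = False
        NOT door = True
Both conjuncts True, so the formula holds.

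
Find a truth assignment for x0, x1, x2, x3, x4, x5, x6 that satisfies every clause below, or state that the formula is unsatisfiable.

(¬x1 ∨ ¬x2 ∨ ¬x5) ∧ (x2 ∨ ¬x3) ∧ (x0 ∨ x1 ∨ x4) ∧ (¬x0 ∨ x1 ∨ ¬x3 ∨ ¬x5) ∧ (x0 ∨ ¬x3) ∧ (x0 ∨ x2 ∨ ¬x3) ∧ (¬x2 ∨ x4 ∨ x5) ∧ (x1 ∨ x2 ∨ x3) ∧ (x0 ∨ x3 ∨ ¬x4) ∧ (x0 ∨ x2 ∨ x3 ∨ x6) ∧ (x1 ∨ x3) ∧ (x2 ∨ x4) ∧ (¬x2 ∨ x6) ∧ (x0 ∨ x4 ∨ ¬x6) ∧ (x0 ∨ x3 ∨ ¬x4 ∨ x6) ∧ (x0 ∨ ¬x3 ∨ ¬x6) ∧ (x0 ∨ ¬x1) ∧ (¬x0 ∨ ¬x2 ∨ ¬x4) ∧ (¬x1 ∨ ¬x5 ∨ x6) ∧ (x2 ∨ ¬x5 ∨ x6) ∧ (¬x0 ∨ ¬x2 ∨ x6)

x0=T, x1=T, x2=F, x3=F, x4=T, x5=F, x6=F

Try x0 = False:
  (x0 ∨ ¬x3) forces x3 = False.
  (x0 ∨ x3 ∨ ¬x4) forces x4 = False.
  (x0 ∨ x1 ∨ x4) forces x1 = True.
  clause (x0 ∨ ¬x1) is falsified — backtrack.
So x0 = True.
Set x1 = True.
Try x2 = True:
  (¬x1 ∨ ¬x2 ∨ ¬x5) forces x5 = False.
  (¬x2 ∨ x4 ∨ x5) forces x4 = True.
  clause (¬x0 ∨ ¬x2 ∨ ¬x4) is falsified — backtrack.
So x2 = False.
  then (x2 ∨ ¬x3) forces x3 = False.
  then (x2 ∨ x4) forces x4 = True.
Set x5 = False.
Set x6 = False.
All clauses satisfied.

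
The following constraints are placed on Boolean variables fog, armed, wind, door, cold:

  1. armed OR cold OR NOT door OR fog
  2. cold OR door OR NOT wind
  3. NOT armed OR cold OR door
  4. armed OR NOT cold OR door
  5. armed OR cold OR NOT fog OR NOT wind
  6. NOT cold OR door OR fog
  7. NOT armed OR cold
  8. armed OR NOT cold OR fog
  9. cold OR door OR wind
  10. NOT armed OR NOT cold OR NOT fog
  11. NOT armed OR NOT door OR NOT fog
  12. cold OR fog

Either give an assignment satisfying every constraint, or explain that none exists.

fog=F; armed=T; wind=T; door=T; cold=T

Set fog = False.
  then (cold OR fog) forces cold = True.
  then (NOT cold OR door OR fog) forces door = True.
  then (armed OR NOT cold OR fog) forces armed = True.
Set wind = True.
All clauses satisfied.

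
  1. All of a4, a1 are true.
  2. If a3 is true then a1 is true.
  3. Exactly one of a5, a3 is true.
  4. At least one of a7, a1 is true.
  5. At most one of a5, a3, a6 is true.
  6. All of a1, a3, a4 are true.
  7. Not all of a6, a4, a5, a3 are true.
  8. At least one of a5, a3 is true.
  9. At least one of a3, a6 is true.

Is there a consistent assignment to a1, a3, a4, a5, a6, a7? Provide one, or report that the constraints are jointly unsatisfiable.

a1=T, a3=T, a4=T, a5=F, a6=F, a7=F

  (1) {a4, a1}: all 2 true ✓
  (2) a3=T ⇒ a1: T ✓
  (3) {a5, a3}: 1 true — exactly one ✓
  (4) {a7, a1}: 1 true — at least one ✓
  (5) {a5, a3, a6}: 1 true — at most one ✓
  (6) {a1, a3, a4}: all 3 true ✓
  (7) {a6, a4, a5, a3}: 2/4 true — not all ✓
  (8) {a5, a3}: 1 true — at least one ✓
  (9) {a3, a6}: 1 true — at least one ✓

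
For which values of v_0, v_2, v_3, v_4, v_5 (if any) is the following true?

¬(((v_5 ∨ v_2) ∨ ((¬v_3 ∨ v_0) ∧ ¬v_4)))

v_0 = True, v_2 = False, v_3 = False, v_4 = True, v_5 = False

  ¬(((v_5 ∨ v_2) ∨ ((¬v_3 ∨ v_0) ∧ ¬v_4))) = True
    (v_5 ∨ v_2) ∨ ((¬v_3 ∨ v_0) ∧ ¬v_4) = False
      v_5 ∨ v_2 = False
      (¬v_3 ∨ v_0) ∧ ¬v_4 = False
        ¬v_3 ∨ v_0 = True
          ¬v_3 = True
        ¬v_4 = False
The formula evaluates to True.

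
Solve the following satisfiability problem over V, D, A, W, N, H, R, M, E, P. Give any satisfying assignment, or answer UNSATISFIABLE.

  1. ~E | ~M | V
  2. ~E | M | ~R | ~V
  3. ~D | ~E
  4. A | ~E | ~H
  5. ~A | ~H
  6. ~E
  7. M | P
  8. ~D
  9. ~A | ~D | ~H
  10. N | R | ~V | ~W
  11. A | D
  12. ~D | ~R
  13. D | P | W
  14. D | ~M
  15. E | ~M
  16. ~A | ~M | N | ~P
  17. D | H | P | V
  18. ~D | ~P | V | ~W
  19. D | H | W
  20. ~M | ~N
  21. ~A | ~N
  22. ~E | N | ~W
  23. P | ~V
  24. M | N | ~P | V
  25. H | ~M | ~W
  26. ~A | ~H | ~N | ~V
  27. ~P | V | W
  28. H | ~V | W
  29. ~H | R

V = True, D = False, A = True, W = True, N = False, H = False, R = True, M = False, E = False, P = True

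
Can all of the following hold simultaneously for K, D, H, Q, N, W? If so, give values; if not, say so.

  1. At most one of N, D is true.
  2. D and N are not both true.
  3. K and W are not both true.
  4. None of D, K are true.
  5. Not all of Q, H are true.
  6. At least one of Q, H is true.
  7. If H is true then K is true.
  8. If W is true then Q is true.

K: False, D: False, H: False, Q: True, N: False, W: True

  (1) {N, D}: 0 true — at most one ✓
  (2) D=F, N=F — not both ✓
  (3) K=F, W=T — not both ✓
  (4) {D, K}: 0 true — none ✓
  (5) {Q, H}: 1/2 true — not all ✓
  (6) {Q, H}: 1 true — at least one ✓
  (7) H=F ⇒ K: vacuous ✓
  (8) W=T ⇒ Q: T ✓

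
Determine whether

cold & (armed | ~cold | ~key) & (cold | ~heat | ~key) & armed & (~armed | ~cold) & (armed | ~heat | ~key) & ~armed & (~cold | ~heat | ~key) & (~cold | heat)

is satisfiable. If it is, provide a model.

No satisfying assignment exists.

Case armed = True:
  Clause (~armed) is falsified — contradiction.
Case armed = False:
  Clause (armed) is falsified — contradiction.
Both cases fail, so the formula is unsatisfiable.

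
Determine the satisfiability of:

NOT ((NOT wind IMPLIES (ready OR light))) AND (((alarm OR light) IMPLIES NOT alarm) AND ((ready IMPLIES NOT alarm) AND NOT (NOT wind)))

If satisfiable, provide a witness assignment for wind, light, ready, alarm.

Unsatisfiable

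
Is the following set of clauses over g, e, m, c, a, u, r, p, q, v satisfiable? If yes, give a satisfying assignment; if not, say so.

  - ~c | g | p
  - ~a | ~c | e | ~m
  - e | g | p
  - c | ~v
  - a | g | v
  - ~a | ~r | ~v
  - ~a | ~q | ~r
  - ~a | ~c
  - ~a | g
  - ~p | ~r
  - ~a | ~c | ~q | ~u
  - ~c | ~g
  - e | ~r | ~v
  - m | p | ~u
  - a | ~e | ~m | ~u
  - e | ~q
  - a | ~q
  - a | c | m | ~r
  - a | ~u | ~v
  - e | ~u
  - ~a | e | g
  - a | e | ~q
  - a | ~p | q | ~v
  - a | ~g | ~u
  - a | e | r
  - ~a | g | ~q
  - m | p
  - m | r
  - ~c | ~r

g: True; e: False; m: True; c: False; a: True; u: False; r: True; p: False; q: False; v: False

Set g = True.
  then (~c | ~g) forces c = False.
  then (c | ~v) forces v = False.
Set e = False.
  then (e | ~q) forces q = False.
  then (e | ~u) forces u = False.
Set m = True.
Set a = True.
Set r = True.
  then (~p | ~r) forces p = False.
All clauses satisfied.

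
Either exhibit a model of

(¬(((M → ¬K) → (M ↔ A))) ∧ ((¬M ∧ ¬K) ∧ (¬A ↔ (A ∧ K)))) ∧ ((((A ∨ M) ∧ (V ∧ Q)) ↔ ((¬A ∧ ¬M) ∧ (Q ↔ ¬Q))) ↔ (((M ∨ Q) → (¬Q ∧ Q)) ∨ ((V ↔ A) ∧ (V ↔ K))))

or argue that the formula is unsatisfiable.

A=T, V=T, Q=T, M=F, K=F

  ¬(((M → ¬K) → (M ↔ A))) ∧ ((¬M ∧ ¬K) ∧ (¬A ↔ (A ∧ K))) = True
    ¬(((M → ¬K) → (M ↔ A))) = True
      (M → ¬K) → (M ↔ A) = False
        M → ¬K = True
          ¬K = True
        M ↔ A = False
    (¬M ∧ ¬K) ∧ (¬A ↔ (A ∧ K)) = True
      ¬M ∧ ¬K = True
        ¬M = True
        ¬K = True
      ¬A ↔ (A ∧ K) = True
        ¬A = False
        A ∧ K = False
  (((A ∨ M) ∧ (V ∧ Q)) ↔ ((¬A ∧ ¬M) ∧ (Q ↔ ¬Q))) ↔ (((M ∨ Q) → (¬Q ∧ Q)) ∨ ((V ↔ A) ∧ (V ↔ K))) = True
    ((A ∨ M) ∧ (V ∧ Q)) ↔ ((¬A ∧ ¬M) ∧ (Q ↔ ¬Q)) = False
      (A ∨ M) ∧ (V ∧ Q) = True
        A ∨ M = True
        V ∧ Q = True
      (¬A ∧ ¬M) ∧ (Q ↔ ¬Q) = False
        ¬A ∧ ¬M = False
          ¬A = False
          ¬M = True
        Q ↔ ¬Q = False
          ¬Q = False
    ((M ∨ Q) → (¬Q ∧ Q)) ∨ ((V ↔ A) ∧ (V ↔ K)) = False
      (M ∨ Q) → (¬Q ∧ Q) = False
        M ∨ Q = True
        ¬Q ∧ Q = False
          ¬Q = False
      (V ↔ A) ∧ (V ↔ K) = False
        V ↔ A = True
        V ↔ K = False
Both conjuncts True, so the formula holds.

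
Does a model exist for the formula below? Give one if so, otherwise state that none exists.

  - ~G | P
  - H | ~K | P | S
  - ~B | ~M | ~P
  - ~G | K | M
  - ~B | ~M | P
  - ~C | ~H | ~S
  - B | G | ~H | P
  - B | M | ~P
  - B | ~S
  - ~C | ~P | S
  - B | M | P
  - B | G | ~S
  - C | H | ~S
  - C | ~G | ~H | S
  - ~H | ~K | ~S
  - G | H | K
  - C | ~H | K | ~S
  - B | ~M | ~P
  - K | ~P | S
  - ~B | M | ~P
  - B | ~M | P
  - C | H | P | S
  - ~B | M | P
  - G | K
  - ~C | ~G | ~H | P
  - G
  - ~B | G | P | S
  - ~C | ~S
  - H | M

Case M = True:
  (G) forces G = True.
  (~G | P) forces P = True.
  (~B | ~M | ~P) forces B = False.
  Clause (B | ~M | ~P) is falsified — contradiction.
Case M = False:
  (G) forces G = True.
  (~G | P) forces P = True.
  (~G | K | M) forces K = True.
  (B | M | ~P) forces B = True.
  Clause (~B | M | ~P) is falsified — contradiction.
Both cases fail, so the formula is unsatisfiable.

UNSATISFIABLE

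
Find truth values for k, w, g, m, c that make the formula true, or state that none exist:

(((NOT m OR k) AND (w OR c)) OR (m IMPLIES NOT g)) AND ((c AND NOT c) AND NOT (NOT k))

Unsatisfiable

Case c = True: the conjunct NOT c is False.
Case c = False: the conjunct c is False.
Both cases fail — unsatisfiable.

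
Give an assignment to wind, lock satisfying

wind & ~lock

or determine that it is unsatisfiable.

wind=T, lock=F

  ~lock = True
Both conjuncts True, so the formula holds.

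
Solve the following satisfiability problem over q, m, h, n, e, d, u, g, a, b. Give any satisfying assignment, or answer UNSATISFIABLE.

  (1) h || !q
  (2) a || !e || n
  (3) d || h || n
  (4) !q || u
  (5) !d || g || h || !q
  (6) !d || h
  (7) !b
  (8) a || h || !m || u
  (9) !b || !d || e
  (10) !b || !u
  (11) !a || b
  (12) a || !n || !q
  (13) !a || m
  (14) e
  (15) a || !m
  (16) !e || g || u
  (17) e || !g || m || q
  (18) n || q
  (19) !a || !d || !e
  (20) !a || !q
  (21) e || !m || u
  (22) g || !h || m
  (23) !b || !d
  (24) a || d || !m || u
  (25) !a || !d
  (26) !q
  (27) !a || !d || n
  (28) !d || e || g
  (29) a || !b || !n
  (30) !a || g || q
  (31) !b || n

Unit clause (!b) forces b = False.
In (!a || b) only !a is left, so a = False.
Unit clause (e) forces e = True.
In (a || !m) only !m is left, so m = False.
Unit clause (!q) forces q = False.
In (a || !e || n) only n is left, so n = True.
Set h = False.
  then (!d || h) forces d = False.
Set u = False.
  then (!e || g || u) forces g = True.
All clauses satisfied.

q = False; m = False; h = False; n = True; e = True; d = False; u = False; g = True; a = False; b = False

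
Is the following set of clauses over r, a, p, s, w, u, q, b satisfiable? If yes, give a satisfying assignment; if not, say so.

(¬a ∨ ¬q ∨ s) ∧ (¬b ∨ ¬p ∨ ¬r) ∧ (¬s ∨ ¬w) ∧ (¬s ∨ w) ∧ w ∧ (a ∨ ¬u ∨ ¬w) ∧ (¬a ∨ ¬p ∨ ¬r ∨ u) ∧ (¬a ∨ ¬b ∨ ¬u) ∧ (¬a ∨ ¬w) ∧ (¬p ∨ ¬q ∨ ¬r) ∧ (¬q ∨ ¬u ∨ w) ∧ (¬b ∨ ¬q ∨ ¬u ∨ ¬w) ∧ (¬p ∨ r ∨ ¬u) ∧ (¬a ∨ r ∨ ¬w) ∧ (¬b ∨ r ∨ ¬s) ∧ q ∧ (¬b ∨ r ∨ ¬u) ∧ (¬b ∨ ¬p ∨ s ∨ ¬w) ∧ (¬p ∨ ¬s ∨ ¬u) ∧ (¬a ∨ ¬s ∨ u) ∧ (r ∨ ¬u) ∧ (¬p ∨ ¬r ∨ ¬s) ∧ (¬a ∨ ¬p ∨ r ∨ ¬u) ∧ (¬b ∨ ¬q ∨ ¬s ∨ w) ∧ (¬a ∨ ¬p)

r = False; a = False; p = False; s = False; w = True; u = False; q = True; b = False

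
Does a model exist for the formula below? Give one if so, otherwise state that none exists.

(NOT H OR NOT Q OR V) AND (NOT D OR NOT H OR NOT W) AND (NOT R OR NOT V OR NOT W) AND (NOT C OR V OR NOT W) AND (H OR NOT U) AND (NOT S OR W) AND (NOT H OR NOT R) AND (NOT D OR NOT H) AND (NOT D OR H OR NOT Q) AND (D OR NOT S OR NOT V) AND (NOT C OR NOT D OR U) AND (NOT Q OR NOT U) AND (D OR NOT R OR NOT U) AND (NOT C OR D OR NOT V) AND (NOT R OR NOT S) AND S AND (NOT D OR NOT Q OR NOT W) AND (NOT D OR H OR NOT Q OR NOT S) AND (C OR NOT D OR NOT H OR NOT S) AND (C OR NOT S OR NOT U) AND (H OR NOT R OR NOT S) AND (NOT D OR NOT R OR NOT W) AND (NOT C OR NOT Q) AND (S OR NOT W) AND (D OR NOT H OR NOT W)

U = False; D = False; W = True; R = False; S = True; C = False; H = False; V = False; Q = False

Unit clause (S) forces S = True.
In (NOT S OR W) only W is left, so W = True.
In (NOT R OR NOT S) only NOT R is left, so R = False.
Try U = True:
  (H OR NOT U) forces H = True.
  (NOT D OR NOT H OR NOT W) forces D = False.
  clause (D OR NOT H OR NOT W) is falsified — backtrack.
So U = False.
Set D = False.
  then (D OR NOT S OR NOT V) forces V = False.
  then (D OR NOT H OR NOT W) forces H = False.
  then (NOT C OR V OR NOT W) forces C = False.
Set Q = False.
All clauses satisfied.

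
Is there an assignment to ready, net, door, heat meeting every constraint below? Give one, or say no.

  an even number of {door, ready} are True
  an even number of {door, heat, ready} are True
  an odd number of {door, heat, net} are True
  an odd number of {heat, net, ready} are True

ready = False; net = True; door = False; heat = False

{door, ready}: 0 true → even ✓
{door, heat, ready}: 0 true → even ✓
{door, heat, net}: 1 true → odd ✓
{heat, net, ready}: 1 true → odd ✓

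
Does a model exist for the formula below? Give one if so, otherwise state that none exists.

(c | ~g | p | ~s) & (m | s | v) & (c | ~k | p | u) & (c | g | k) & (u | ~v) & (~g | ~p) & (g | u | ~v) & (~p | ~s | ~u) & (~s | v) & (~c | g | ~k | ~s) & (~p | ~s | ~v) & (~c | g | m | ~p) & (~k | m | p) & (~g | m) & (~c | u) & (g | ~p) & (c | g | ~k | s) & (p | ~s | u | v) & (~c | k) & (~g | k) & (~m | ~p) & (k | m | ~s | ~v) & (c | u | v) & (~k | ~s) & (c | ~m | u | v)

Set v = False.
  then (~s | v) forces s = False.
  then (m | s | v) forces m = True.
  then (~m | ~p) forces p = False.
Set c = True.
  then (~c | u) forces u = True.
  then (~c | k) forces k = True.
Set g = True.
All clauses satisfied.

v: False; c: True; s: False; u: True; g: True; k: True; p: False; m: True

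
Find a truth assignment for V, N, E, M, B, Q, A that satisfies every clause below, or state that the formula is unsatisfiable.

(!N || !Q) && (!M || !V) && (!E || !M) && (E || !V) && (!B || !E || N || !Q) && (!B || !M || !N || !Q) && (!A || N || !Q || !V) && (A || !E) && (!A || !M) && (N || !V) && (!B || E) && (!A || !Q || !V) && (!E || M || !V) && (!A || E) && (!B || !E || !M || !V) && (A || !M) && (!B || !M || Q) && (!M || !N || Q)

Set V = False.
Set N = False.
Set E = False.
  then (!B || E) forces B = False.
  then (!A || E) forces A = False.
  then (A || !M) forces M = False.
Set Q = False.
All clauses satisfied.

V = False, N = False, E = False, M = False, B = False, Q = False, A = False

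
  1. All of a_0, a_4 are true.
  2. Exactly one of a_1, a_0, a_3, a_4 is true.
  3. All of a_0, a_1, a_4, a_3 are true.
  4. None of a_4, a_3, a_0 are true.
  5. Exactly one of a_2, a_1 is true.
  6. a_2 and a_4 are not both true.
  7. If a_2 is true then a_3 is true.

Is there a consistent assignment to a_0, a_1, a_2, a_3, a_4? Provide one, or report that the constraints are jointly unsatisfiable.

Unsatisfiable — no assignment works.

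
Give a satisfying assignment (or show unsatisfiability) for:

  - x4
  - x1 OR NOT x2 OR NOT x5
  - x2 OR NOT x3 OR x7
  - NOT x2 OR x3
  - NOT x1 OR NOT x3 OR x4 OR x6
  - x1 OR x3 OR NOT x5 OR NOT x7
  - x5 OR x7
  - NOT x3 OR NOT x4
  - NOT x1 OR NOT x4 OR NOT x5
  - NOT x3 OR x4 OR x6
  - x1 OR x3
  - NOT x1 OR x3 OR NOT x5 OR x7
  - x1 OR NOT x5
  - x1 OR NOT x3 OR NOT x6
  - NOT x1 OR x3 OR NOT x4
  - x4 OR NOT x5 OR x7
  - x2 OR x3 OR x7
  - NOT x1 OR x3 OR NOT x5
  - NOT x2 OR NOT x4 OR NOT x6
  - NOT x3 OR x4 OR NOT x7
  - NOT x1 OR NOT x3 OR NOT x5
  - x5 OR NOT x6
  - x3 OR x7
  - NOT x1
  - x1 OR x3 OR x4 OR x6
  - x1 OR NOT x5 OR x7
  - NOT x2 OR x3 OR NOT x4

UNSATISFIABLE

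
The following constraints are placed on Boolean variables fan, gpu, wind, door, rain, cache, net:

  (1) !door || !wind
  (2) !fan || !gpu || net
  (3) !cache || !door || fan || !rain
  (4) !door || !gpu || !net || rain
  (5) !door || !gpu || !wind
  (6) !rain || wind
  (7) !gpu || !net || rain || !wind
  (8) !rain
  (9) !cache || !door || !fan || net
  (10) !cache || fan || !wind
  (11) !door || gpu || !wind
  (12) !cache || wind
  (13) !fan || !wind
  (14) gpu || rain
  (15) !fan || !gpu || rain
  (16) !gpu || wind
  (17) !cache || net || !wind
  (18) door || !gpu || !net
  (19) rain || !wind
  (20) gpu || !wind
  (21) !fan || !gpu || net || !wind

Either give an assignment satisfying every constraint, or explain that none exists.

Unsatisfiable

Case rain = True:
  Clause (!rain) is falsified — contradiction.
Case rain = False:
  (gpu || rain) forces gpu = True.
  (!fan || !gpu || rain) forces fan = False.
  (!gpu || wind) forces wind = True.
  Clause (rain || !wind) is falsified — contradiction.
Both cases fail, so the formula is unsatisfiable.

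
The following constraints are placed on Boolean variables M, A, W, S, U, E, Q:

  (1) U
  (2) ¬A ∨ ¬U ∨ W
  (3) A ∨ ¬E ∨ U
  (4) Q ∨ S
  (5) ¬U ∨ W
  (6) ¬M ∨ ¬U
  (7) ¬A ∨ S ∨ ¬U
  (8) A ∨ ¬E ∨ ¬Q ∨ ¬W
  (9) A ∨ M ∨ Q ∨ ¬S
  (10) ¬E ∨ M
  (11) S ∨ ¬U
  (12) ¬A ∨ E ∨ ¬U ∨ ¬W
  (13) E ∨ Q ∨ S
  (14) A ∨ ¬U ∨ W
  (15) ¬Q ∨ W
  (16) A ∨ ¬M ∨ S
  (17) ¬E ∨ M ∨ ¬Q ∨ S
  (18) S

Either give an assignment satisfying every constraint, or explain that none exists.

M=F, A=F, W=T, S=T, U=T, E=F, Q=T

Unit clause (U) forces U = True.
In (¬U ∨ W) only W is left, so W = True.
In (¬M ∨ ¬U) only ¬M is left, so M = False.
In (¬E ∨ M) only ¬E is left, so E = False.
In (S ∨ ¬U) only S is left, so S = True.
In (¬A ∨ E ∨ ¬U ∨ ¬W) only ¬A is left, so A = False.
In (A ∨ M ∨ Q ∨ ¬S) only Q is left, so Q = True.
All clauses satisfied.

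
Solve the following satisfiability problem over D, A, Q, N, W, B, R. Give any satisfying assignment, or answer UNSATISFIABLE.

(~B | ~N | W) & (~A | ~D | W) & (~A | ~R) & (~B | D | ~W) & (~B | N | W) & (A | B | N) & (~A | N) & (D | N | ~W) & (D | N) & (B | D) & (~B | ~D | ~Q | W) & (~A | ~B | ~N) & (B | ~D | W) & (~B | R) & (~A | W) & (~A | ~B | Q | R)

D=T, A=T, Q=F, N=T, W=T, B=F, R=F

Set D = True.
Set A = True.
  then (~A | ~D | W) forces W = True.
  then (~A | ~R) forces R = False.
  then (~A | N) forces N = True.
  then (~A | ~B | ~N) forces B = False.
Set Q = False.
All clauses satisfied.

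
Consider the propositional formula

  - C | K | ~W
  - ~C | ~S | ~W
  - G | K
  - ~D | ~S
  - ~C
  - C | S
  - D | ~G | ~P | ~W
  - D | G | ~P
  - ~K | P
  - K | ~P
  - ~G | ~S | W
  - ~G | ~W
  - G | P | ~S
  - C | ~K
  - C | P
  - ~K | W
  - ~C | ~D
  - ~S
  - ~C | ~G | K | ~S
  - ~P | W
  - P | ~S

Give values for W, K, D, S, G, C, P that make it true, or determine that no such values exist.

Case S = True:
  Clause (~S) is falsified — contradiction.
Case S = False:
  (~C) forces C = False.
  Clause (C | S) is falsified — contradiction.
Both cases fail, so the formula is unsatisfiable.

The formula is unsatisfiable.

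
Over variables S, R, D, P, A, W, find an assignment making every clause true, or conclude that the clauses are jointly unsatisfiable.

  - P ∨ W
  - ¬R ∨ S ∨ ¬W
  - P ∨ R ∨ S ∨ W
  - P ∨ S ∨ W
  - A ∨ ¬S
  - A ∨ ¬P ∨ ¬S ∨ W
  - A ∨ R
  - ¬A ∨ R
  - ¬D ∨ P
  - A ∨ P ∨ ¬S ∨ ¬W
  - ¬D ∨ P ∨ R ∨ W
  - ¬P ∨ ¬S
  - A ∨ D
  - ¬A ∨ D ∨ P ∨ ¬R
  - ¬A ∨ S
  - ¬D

Case D = True:
  Clause (¬D) is falsified — contradiction.
Case D = False:
  (A ∨ D) forces A = True.
  (¬A ∨ R) forces R = True.
  (¬A ∨ D ∨ P ∨ ¬R) forces P = True.
  (¬P ∨ ¬S) forces S = False.
  Clause (¬A ∨ S) is falsified — contradiction.
Both cases fail, so the formula is unsatisfiable.

UNSATISFIABLE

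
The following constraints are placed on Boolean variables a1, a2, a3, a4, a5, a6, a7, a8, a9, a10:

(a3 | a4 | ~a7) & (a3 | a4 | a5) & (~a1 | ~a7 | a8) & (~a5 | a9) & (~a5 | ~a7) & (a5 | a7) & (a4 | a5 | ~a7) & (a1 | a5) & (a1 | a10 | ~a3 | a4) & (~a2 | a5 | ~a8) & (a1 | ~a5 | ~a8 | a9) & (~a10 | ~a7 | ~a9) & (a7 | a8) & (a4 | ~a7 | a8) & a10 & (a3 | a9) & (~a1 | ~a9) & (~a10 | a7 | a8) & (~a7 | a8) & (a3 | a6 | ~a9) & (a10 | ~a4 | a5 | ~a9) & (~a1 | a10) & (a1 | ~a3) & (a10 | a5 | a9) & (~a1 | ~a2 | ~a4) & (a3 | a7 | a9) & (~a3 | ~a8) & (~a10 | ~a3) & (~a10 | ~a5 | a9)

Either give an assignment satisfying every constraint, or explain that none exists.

Unit clause (a10) forces a10 = True.
In (~a10 | ~a3) only ~a3 is left, so a3 = False.
In (a3 | a9) only a9 is left, so a9 = True.
In (~a1 | ~a9) only ~a1 is left, so a1 = False.
In (a3 | a6 | ~a9) only a6 is left, so a6 = True.
In (a1 | a5) only a5 is left, so a5 = True.
In (~a10 | ~a7 | ~a9) only ~a7 is left, so a7 = False.
In (a7 | a8) only a8 is left, so a8 = True.
Set a2 = True.
Set a4 = False.
All clauses satisfied.

a1: False; a2: True; a3: False; a4: False; a5: True; a6: True; a7: False; a8: True; a9: True; a10: True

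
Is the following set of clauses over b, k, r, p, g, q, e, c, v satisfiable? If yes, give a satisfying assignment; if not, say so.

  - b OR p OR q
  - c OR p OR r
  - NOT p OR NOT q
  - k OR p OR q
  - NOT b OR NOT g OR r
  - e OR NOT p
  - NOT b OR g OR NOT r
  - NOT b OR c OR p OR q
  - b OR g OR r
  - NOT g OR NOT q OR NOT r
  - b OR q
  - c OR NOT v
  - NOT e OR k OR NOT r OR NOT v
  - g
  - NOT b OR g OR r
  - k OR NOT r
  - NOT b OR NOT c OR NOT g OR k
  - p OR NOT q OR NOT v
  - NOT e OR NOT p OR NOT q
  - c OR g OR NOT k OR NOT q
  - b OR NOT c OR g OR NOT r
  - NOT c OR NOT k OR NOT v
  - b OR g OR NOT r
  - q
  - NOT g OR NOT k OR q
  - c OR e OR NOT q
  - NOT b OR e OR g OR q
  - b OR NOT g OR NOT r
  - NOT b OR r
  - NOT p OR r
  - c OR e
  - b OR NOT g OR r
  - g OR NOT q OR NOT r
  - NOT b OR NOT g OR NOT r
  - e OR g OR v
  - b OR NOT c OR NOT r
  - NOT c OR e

The formula is unsatisfiable.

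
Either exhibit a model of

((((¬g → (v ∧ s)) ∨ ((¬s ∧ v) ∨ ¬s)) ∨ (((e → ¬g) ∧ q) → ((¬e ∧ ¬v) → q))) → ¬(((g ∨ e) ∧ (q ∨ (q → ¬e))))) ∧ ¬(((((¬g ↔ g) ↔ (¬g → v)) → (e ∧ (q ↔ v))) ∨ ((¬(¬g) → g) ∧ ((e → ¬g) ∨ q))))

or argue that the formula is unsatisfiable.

UNSATISFIABLE

The conjunct ¬(((((¬g ↔ g) ↔ (¬g → v)) → (e ∧ (q ↔ v))) ∨ ((¬(¬g) → g) ∧ ((e → ¬g) ∨ q)))) is unsatisfiable on its own:
  g = True: this becomes ¬((True ∨ (¬e ∨ q))) = False.
  g = False: this becomes ¬(((¬v → (e ∧ (q ↔ v))) ∨ True)) = False.
So the whole conjunction is unsatisfiable.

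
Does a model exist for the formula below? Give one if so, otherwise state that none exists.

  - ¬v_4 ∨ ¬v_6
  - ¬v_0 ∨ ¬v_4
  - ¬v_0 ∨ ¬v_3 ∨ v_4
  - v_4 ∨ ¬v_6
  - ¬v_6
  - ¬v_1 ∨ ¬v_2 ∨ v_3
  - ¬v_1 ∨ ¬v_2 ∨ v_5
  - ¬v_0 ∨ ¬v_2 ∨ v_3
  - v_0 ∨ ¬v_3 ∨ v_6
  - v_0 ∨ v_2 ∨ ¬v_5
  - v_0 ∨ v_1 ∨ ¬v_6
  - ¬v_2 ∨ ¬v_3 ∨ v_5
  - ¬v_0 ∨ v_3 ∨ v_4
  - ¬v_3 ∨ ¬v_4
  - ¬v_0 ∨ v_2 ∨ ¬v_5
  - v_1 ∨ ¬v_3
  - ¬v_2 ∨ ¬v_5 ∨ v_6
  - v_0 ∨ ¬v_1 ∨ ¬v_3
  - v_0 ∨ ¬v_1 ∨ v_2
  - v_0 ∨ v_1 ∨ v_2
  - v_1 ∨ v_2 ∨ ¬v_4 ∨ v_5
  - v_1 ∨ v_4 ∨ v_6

v_0=F, v_1=F, v_2=T, v_3=F, v_4=T, v_5=F, v_6=F

Unit clause (¬v_6) forces v_6 = False.
Try v_0 = True:
  (¬v_0 ∨ ¬v_4) forces v_4 = False.
  (¬v_0 ∨ ¬v_3 ∨ v_4) forces v_3 = False.
  clause (¬v_0 ∨ v_3 ∨ v_4) is falsified — backtrack.
So v_0 = False.
  then (v_0 ∨ ¬v_3 ∨ v_6) forces v_3 = False.
Try v_1 = True:
  (¬v_1 ∨ ¬v_2 ∨ v_3) forces v_2 = False.
  clause (v_0 ∨ ¬v_1 ∨ v_2) is falsified — backtrack.
So v_1 = False.
  then (v_0 ∨ v_1 ∨ v_2) forces v_2 = True.
  then (v_1 ∨ v_4 ∨ v_6) forces v_4 = True.
  then (¬v_2 ∨ ¬v_5 ∨ v_6) forces v_5 = False.
All clauses satisfied.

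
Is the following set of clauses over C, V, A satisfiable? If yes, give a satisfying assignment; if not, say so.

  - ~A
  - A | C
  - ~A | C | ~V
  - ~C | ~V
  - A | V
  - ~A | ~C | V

Unsatisfiable — no assignment works.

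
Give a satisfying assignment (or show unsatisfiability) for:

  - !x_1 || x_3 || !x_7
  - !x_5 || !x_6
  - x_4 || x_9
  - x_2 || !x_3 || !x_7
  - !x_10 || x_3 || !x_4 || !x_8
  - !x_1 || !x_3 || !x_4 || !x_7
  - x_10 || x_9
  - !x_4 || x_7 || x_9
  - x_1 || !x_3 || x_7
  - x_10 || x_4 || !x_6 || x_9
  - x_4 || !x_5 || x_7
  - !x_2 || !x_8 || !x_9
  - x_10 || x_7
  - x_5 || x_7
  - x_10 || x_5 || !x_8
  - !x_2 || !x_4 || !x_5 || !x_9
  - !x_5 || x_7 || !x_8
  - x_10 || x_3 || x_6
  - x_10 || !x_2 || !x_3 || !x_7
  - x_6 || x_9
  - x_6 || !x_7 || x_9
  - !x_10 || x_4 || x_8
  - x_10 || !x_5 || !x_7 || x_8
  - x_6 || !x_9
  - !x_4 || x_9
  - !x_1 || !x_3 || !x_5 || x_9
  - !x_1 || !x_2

x_1: False, x_2: False, x_3: False, x_4: False, x_5: False, x_6: True, x_7: True, x_8: False, x_9: True, x_10: False

Set x_1 = False.
Set x_2 = False.
Try x_3 = True:
  (x_2 || !x_3 || !x_7) forces x_7 = False.
  clause (x_1 || !x_3 || x_7) is falsified — backtrack.
So x_3 = False.
Set x_4 = False.
  then (x_4 || x_9) forces x_9 = True.
  then (x_6 || !x_9) forces x_6 = True.
  then (!x_5 || !x_6) forces x_5 = False.
  then (x_5 || x_7) forces x_7 = True.
Set x_8 = False.
  then (!x_10 || x_4 || x_8) forces x_10 = False.
All clauses satisfied.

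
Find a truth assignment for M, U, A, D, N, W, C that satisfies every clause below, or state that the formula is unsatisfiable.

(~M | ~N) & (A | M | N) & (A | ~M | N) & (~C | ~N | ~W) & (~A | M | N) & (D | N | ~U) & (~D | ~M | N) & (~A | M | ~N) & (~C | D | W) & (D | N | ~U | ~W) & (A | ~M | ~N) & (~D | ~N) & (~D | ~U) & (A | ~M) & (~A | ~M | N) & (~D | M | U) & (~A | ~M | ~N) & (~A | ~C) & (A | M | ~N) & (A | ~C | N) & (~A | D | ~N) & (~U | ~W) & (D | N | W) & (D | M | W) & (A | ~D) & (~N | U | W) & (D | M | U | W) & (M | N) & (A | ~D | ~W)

Unsatisfiable — no assignment works.

Case M = True:
  (~M | ~N) forces N = False.
  (A | ~M | N) forces A = True.
  Clause (~A | ~M | N) is falsified — contradiction.
Case M = False:
  (M | N) forces N = True.
  (~A | M | ~N) forces A = False.
  Clause (A | M | ~N) is falsified — contradiction.
Both cases fail, so the formula is unsatisfiable.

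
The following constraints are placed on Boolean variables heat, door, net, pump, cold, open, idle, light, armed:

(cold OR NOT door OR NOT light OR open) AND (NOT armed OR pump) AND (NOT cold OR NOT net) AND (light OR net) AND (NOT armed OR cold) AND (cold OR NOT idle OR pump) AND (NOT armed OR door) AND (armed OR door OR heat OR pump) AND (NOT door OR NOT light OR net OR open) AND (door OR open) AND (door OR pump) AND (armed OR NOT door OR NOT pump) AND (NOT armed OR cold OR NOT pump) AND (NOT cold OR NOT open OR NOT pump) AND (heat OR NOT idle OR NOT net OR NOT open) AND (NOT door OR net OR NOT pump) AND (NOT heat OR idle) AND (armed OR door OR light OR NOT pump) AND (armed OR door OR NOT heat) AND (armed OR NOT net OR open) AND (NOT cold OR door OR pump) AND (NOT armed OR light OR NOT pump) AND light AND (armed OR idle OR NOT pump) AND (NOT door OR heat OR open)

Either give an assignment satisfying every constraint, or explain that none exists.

heat = False, door = True, net = False, pump = False, cold = False, open = True, idle = False, light = True, armed = False

Unit clause (light) forces light = True.
Set heat = False.
Set door = True.
  then (NOT door OR heat OR open) forces open = True.
Set net = False.
  then (NOT door OR net OR NOT pump) forces pump = False.
  then (NOT armed OR pump) forces armed = False.
Set cold = False.
  then (cold OR NOT idle OR pump) forces idle = False.
All clauses satisfied.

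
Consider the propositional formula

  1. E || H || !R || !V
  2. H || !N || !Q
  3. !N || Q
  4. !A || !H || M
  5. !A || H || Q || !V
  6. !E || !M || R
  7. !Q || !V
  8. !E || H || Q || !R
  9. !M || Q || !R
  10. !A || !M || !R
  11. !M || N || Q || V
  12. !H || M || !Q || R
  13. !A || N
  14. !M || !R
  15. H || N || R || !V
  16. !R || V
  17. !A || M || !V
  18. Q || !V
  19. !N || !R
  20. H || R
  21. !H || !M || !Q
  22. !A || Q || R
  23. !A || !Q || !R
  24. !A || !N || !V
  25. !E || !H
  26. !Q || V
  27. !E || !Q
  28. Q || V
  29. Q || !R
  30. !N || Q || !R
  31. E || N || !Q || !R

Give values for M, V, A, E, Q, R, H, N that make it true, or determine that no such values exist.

Case Q = True:
  (!Q || !V) forces V = False.
  Clause (!Q || V) is falsified — contradiction.
Case Q = False:
  (!N || Q) forces N = False.
  (!A || N) forces A = False.
  (Q || !V) forces V = False.
  Clause (Q || V) is falsified — contradiction.
Both cases fail, so the formula is unsatisfiable.

UNSATISFIABLE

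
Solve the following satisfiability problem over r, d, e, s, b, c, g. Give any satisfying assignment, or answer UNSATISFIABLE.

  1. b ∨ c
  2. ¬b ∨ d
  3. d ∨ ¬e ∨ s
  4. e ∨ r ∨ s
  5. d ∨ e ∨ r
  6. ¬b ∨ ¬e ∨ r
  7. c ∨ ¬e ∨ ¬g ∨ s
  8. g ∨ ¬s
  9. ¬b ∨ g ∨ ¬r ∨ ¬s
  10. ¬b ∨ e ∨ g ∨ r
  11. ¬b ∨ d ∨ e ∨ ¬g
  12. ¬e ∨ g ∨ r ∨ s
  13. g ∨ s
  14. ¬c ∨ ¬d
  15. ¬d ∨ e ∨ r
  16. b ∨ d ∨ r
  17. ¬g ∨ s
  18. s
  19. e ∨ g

Unit clause (s) forces s = True.
In (g ∨ ¬s) only g is left, so g = True.
Set r = True.
Set d = True.
  then (¬c ∨ ¬d) forces c = False.
  then (b ∨ c) forces b = True.
Set e = False.
All clauses satisfied.

r = True, d = True, e = False, s = True, b = True, c = False, g = True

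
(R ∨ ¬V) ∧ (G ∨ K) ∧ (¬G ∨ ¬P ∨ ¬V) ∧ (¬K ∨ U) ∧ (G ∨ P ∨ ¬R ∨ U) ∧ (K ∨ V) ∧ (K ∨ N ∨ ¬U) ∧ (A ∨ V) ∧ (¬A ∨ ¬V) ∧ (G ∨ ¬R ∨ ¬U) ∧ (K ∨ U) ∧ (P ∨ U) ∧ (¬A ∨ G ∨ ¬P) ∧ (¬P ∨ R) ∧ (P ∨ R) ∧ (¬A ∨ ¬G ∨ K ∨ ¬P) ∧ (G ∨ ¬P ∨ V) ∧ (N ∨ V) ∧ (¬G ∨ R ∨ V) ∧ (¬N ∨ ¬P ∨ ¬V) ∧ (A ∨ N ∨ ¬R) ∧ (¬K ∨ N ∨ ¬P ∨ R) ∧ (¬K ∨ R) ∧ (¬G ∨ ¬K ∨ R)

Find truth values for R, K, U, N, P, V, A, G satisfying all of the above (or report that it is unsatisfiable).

Try R = False:
  (R ∨ ¬V) forces V = False.
  (K ∨ V) forces K = True.
  clause (¬K ∨ R) is falsified — backtrack.
So R = True.
Set K = True.
  then (¬K ∨ U) forces U = True.
  then (G ∨ ¬R ∨ ¬U) forces G = True.
Set N = True.
Set P = True.
  then (¬G ∨ ¬P ∨ ¬V) forces V = False.
  then (A ∨ V) forces A = True.
All clauses satisfied.

R = True, K = True, U = True, N = True, P = True, V = False, A = True, G = True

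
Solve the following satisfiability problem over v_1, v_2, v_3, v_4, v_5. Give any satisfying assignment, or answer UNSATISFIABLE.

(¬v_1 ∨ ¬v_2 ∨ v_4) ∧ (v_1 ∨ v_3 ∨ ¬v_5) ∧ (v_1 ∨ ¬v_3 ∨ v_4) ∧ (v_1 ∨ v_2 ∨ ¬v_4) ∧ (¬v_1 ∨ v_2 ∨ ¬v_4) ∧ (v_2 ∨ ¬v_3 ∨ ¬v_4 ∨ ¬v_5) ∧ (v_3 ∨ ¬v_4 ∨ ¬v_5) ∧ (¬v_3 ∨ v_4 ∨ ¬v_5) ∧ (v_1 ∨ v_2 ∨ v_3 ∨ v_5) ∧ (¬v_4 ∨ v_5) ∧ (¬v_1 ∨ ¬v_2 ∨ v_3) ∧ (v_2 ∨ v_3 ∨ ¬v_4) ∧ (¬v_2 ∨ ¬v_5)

Set v_1 = True.
Try v_2 = True:
  (¬v_1 ∨ ¬v_2 ∨ v_4) forces v_4 = True.
  (¬v_4 ∨ v_5) forces v_5 = True.
  clause (¬v_2 ∨ ¬v_5) is falsified — backtrack.
So v_2 = False.
  then (¬v_1 ∨ v_2 ∨ ¬v_4) forces v_4 = False.
Set v_3 = False.
Set v_5 = True.
All clauses satisfied.

v_1 = True; v_2 = False; v_3 = False; v_4 = False; v_5 = True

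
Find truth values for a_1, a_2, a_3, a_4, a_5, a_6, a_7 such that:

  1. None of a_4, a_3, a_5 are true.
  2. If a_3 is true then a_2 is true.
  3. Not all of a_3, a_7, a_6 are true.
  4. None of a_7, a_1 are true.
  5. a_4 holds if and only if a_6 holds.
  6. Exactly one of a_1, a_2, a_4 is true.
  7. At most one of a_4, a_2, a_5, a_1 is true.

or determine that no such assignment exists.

a_1=F, a_2=T, a_3=F, a_4=F, a_5=F, a_6=F, a_7=F

  (1) {a_4, a_3, a_5}: 0 true — none ✓
  (2) a_3=F ⇒ a_2: vacuous ✓
  (3) {a_3, a_7, a_6}: 0/3 true — not all ✓
  (4) {a_7, a_1}: 0 true — none ✓
  (5) a_4=F, a_6=F — same ✓
  (6) {a_1, a_2, a_4}: 1 true — exactly one ✓
  (7) {a_4, a_2, a_5, a_1}: 1 true — at most one ✓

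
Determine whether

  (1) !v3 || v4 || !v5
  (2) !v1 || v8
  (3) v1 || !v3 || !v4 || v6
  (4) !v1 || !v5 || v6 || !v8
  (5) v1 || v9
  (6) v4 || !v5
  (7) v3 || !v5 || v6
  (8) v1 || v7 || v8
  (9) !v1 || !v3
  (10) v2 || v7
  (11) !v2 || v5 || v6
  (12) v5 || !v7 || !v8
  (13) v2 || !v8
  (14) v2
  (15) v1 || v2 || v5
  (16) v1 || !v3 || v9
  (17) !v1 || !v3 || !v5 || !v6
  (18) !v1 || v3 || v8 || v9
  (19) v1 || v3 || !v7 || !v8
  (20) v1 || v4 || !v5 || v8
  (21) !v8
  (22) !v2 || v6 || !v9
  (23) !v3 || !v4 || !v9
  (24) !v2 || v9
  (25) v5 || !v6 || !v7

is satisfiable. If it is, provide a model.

Unit clause (v2) forces v2 = True.
Unit clause (!v8) forces v8 = False.
In (!v2 || v9) only v9 is left, so v9 = True.
In (!v1 || v8) only !v1 is left, so v1 = False.
In (v1 || v7 || v8) only v7 is left, so v7 = True.
In (!v2 || v6 || !v9) only v6 is left, so v6 = True.
In (v5 || !v6 || !v7) only v5 is left, so v5 = True.
In (v4 || !v5) only v4 is left, so v4 = True.
In (!v3 || !v4 || !v9) only !v3 is left, so v3 = False.
All clauses satisfied.

v1: False, v2: True, v3: False, v4: True, v5: True, v6: True, v7: True, v8: False, v9: True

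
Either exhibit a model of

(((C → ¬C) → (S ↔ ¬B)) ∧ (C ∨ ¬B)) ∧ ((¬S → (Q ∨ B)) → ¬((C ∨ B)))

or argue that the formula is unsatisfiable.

S = True, C = False, B = False, Q = False

  ((C → ¬C) → (S ↔ ¬B)) ∧ (C ∨ ¬B) = True
    (C → ¬C) → (S ↔ ¬B) = True
      C → ¬C = True
        ¬C = True
      S ↔ ¬B = True
        ¬B = True
    C ∨ ¬B = True
      ¬B = True
  (¬S → (Q ∨ B)) → ¬((C ∨ B)) = True
    ¬S → (Q ∨ B) = True
      ¬S = False
      Q ∨ B = False
    ¬((C ∨ B)) = True
      C ∨ B = False
Both conjuncts True, so the formula holds.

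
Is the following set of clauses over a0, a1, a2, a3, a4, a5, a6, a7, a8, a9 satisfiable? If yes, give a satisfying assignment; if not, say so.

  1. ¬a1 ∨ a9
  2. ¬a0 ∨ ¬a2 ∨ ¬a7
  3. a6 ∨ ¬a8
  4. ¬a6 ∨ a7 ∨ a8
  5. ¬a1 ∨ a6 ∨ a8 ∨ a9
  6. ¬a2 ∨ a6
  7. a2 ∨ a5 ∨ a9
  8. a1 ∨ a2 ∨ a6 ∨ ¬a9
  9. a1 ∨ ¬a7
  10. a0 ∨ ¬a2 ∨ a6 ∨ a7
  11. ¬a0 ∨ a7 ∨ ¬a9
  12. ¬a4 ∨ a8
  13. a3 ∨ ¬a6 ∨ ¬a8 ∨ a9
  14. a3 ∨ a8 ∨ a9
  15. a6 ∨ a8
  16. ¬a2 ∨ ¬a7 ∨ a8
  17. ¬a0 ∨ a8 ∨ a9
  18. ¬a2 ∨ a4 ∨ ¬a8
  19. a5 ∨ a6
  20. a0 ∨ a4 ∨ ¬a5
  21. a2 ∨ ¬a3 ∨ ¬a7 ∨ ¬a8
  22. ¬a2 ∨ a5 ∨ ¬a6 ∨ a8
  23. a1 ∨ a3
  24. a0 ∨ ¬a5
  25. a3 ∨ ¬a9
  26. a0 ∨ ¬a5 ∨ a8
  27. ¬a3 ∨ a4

a0 = False; a1 = True; a2 = False; a3 = True; a4 = True; a5 = False; a6 = True; a7 = False; a8 = True; a9 = True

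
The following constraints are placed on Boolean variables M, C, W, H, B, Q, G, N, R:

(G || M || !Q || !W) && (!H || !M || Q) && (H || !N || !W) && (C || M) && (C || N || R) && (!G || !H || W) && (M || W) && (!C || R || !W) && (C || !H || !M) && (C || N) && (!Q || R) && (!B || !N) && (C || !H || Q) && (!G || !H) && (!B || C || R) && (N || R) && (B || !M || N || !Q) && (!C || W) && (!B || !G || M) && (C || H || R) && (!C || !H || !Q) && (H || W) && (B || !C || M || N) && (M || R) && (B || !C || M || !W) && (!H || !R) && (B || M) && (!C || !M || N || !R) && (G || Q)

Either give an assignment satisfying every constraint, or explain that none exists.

Unsatisfiable — no assignment works.

Case H = True:
  (!G || !H) forces G = False.
  (!H || !R) forces R = False.
  (!Q || R) forces Q = False.
  Clause (G || Q) is falsified — contradiction.
Case H = False:
  (H || W) forces W = True.
  (H || !N || !W) forces N = False.
  (C || N) forces C = True.
  (!C || R || !W) forces R = True.
  (!C || !M || N || !R) forces M = False.
  (B || !C || M || N) forces B = True.
  (!B || !G || M) forces G = False.
  (G || M || !Q || !W) forces Q = False.
  Clause (G || Q) is falsified — contradiction.
Both cases fail, so the formula is unsatisfiable.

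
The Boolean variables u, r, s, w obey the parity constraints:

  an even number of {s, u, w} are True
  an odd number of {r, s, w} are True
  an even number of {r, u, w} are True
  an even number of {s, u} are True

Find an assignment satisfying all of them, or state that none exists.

No satisfying assignment exists.

Adding constraints 2, 3, 4 mod 2: every variable appears an even number of times on the left, so the left side is 0.
But the right sides sum to 1 (mod 2). 0 ≠ 1 — the system is inconsistent.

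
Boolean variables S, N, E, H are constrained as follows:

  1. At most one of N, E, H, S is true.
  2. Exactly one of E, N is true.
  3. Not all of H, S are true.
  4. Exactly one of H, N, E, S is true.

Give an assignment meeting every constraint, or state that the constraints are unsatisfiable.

S = False; N = False; E = True; H = False

  (1) {N, E, H, S}: 1 true — at most one ✓
  (2) {E, N}: 1 true — exactly one ✓
  (3) {H, S}: 0/2 true — not all ✓
  (4) {H, N, E, S}: 1 true — exactly one ✓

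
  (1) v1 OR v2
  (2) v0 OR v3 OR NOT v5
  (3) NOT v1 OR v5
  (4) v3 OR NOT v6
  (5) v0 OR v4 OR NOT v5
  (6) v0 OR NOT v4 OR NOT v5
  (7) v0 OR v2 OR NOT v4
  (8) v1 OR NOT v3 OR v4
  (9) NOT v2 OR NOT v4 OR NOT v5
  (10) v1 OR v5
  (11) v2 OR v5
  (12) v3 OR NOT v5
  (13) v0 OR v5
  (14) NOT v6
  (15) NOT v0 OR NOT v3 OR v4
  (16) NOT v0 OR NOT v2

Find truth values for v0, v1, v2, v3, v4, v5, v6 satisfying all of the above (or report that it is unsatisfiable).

v0: True, v1: True, v2: False, v3: True, v4: True, v5: True, v6: False

Unit clause (NOT v6) forces v6 = False.
Try v0 = False:
  (v0 OR v5) forces v5 = True.
  (v0 OR v3 OR NOT v5) forces v3 = True.
  (v0 OR v4 OR NOT v5) forces v4 = True.
  clause (v0 OR NOT v4 OR NOT v5) is falsified — backtrack.
So v0 = True.
  then (NOT v0 OR NOT v2) forces v2 = False.
  then (v1 OR v2) forces v1 = True.
  then (NOT v1 OR v5) forces v5 = True.
  then (v3 OR NOT v5) forces v3 = True.
  then (NOT v0 OR NOT v3 OR v4) forces v4 = True.
All clauses satisfied.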